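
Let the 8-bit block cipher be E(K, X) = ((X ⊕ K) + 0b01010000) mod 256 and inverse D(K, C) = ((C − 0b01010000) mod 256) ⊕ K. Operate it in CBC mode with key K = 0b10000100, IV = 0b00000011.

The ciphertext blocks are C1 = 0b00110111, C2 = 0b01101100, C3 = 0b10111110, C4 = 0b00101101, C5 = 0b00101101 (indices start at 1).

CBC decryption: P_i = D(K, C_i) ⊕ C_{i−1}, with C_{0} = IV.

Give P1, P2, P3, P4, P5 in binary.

P1 = 0b01100000, P2 = 0b10101111, P3 = 0b10000110, P4 = 0b11100111, P5 = 0b01110100

P1: D(K, 0b00110111) = 0b01100011; 0b01100011 ⊕ 0b00000011 = 0b01100000.
P2: D(K, 0b01101100) = 0b10011000; 0b10011000 ⊕ 0b00110111 = 0b10101111.
P3: D(K, 0b10111110) = 0b11101010; 0b11101010 ⊕ 0b01101100 = 0b10000110.
P4: D(K, 0b00101101) = 0b01011001; 0b01011001 ⊕ 0b10111110 = 0b11100111.
P5: D(K, 0b00101101) = 0b01011001; 0b01011001 ⊕ 0b00101101 = 0b01110100.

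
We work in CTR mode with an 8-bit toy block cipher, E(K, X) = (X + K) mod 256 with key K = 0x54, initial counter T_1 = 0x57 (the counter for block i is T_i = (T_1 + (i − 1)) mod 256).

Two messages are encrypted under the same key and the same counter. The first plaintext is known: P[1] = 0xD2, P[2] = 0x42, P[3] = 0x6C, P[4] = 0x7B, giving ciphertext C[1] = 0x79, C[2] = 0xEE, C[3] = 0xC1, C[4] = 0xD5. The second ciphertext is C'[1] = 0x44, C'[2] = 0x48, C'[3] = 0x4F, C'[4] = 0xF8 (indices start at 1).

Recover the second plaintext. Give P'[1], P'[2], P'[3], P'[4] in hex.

P'[1] = 0xEF, P'[2] = 0xE4, P'[3] = 0xE2, P'[4] = 0x56

In CTR with a reused counter, both messages share the same keystream S_i, so C_i ⊕ C'_i = P_i ⊕ P'_i and thus P'_i = P_i ⊕ C_i ⊕ C'_i.
P'[1]: 0xD2 ⊕ 0x79 ⊕ 0x44 = 0xEF.
P'[2]: 0x42 ⊕ 0xEE ⊕ 0x48 = 0xE4.
P'[3]: 0x6C ⊕ 0xC1 ⊕ 0x4F = 0xE2.
P'[4]: 0x7B ⊕ 0xD5 ⊕ 0xF8 = 0x56.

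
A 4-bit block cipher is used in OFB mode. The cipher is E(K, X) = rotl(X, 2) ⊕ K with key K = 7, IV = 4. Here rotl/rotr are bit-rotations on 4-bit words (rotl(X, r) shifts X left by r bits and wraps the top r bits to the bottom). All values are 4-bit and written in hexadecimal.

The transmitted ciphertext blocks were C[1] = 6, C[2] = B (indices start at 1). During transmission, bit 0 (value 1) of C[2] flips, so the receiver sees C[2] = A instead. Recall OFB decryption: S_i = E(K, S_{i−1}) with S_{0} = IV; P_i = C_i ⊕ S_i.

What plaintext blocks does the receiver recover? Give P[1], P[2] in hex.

Only C[2] changed, to A. In OFB, a change in C_i flips the same bit in P_i only; the keystream is unaffected. Decrypting the received ciphertext:
P[1]: S = E(K, 4) = 6; 6 ⊕ 6 = 0.
P[2]: S = E(K, 6) = E; A ⊕ E = 4.
Blocks that differ from the original plaintext: P[2].

P[1] = 0, P[2] = 4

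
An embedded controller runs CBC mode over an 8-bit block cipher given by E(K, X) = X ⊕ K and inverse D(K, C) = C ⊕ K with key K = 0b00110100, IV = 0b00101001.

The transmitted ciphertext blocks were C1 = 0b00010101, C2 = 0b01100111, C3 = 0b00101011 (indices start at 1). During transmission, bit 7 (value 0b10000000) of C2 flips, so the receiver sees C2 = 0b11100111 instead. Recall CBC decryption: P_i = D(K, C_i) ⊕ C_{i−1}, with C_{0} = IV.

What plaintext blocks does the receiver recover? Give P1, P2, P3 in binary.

P1 = 0b00001000, P2 = 0b11000110, P3 = 0b11111000

Only C2 changed, to 0b11100111. In CBC, a change in C_i garbles P_i and flips the same bit in P_{i+1}. Decrypting the received ciphertext:
P1: D(K, 0b00010101) = 0b00100001; 0b00100001 ⊕ 0b00101001 = 0b00001000.
P2: D(K, 0b11100111) = 0b11010011; 0b11010011 ⊕ 0b00010101 = 0b11000110.
P3: D(K, 0b00101011) = 0b00011111; 0b00011111 ⊕ 0b11100111 = 0b11111000.
Blocks that differ from the original plaintext: P2, P3.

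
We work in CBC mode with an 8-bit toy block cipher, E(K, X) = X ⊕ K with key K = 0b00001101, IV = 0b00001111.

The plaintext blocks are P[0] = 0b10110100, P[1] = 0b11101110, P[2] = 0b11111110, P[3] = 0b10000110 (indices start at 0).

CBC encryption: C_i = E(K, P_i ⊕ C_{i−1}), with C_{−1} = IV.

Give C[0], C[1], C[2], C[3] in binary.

C[0] = 0b10110110, C[1] = 0b01010101, C[2] = 0b10100110, C[3] = 0b00101101

C[0]: P[0] ⊕ 0b00001111 = 0b10111011; E(K, 0b10111011) = 0b10110110.
C[1]: P[1] ⊕ 0b10110110 = 0b01011000; E(K, 0b01011000) = 0b01010101.
C[2]: P[2] ⊕ 0b01010101 = 0b10101011; E(K, 0b10101011) = 0b10100110.
C[3]: P[3] ⊕ 0b10100110 = 0b00100000; E(K, 0b00100000) = 0b00101101.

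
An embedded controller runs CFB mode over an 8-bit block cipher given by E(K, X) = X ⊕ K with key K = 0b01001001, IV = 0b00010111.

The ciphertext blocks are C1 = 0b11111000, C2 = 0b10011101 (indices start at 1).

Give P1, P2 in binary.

P1 = 0b10100110, P2 = 0b00101100

CFB decryption: P_i = C_i ⊕ E(K, C_{i−1}), with C_{0} = IV.
P1: E(K, 0b00010111) = 0b01011110; 0b11111000 ⊕ 0b01011110 = 0b10100110.
P2: E(K, 0b11111000) = 0b10110001; 0b10011101 ⊕ 0b10110001 = 0b00101100.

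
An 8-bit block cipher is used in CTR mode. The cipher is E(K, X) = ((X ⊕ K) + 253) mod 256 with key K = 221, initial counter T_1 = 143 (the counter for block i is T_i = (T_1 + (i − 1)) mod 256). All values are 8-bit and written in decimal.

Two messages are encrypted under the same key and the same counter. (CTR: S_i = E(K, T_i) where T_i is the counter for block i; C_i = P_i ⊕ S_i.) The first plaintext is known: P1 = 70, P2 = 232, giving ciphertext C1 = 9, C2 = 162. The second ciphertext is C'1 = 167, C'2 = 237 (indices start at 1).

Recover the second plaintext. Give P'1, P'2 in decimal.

In CTR with a reused counter, both messages share the same keystream S_i, so C_i ⊕ C'_i = P_i ⊕ P'_i and thus P'_i = P_i ⊕ C_i ⊕ C'_i.
P'1: 70 ⊕ 9 ⊕ 167 = 232.
P'2: 232 ⊕ 162 ⊕ 237 = 167.

P'1 = 232, P'2 = 167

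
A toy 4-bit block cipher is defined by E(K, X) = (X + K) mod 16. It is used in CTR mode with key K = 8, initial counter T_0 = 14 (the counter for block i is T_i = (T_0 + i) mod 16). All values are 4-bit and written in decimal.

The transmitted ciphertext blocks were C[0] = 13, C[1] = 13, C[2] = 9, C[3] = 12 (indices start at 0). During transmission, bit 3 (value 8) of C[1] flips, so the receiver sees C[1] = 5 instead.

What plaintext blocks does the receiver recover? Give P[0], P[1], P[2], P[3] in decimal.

P[0] = 11, P[1] = 2, P[2] = 1, P[3] = 5

CTR decryption: S_i = E(K, T_i) where T_i is the counter for block i; P_i = C_i ⊕ S_i.
Only C[1] changed, to 5. In CTR, a change in C_i flips the same bit in P_i only; the keystream is unaffected. Decrypting the received ciphertext:
P[0]: T = 14, S = E(K, T) = 6; 13 ⊕ 6 = 11.
P[1]: T = 15, S = E(K, T) = 7; 5 ⊕ 7 = 2.
P[2]: T = 0, S = E(K, T) = 8; 9 ⊕ 8 = 1.
P[3]: T = 1, S = E(K, T) = 9; 12 ⊕ 9 = 5.
Blocks that differ from the original plaintext: P[1].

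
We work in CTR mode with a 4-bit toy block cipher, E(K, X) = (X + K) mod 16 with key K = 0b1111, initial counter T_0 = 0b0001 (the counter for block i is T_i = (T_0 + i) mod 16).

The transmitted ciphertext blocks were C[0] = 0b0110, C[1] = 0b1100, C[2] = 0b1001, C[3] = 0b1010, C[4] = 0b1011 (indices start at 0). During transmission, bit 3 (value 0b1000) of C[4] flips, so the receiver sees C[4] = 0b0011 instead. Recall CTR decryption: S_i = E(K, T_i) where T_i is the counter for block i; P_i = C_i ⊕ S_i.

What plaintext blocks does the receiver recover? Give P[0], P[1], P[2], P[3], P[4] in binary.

Only C[4] changed, to 0b0011. In CTR, a change in C_i flips the same bit in P_i only; the keystream is unaffected. Decrypting the received ciphertext:
P[0]: T = 0b0001, S = E(K, T) = 0b0000; 0b0110 ⊕ 0b0000 = 0b0110.
P[1]: T = 0b0010, S = E(K, T) = 0b0001; 0b1100 ⊕ 0b0001 = 0b1101.
P[2]: T = 0b0011, S = E(K, T) = 0b0010; 0b1001 ⊕ 0b0010 = 0b1011.
P[3]: T = 0b0100, S = E(K, T) = 0b0011; 0b1010 ⊕ 0b0011 = 0b1001.
P[4]: T = 0b0101, S = E(K, T) = 0b0100; 0b0011 ⊕ 0b0100 = 0b0111.
Blocks that differ from the original plaintext: P[4].

P[0] = 0b0110, P[1] = 0b1101, P[2] = 0b1011, P[3] = 0b1001, P[4] = 0b0111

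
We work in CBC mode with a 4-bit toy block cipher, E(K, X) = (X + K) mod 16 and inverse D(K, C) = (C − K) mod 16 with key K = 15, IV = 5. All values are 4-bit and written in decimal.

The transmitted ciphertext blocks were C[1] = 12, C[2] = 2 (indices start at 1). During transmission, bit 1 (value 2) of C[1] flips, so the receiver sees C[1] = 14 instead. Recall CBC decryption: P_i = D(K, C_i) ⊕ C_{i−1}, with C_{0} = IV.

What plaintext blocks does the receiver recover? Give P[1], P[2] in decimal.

Only C[1] changed, to 14. In CBC, a change in C_i garbles P_i and flips the same bit in P_{i+1}. Decrypting the received ciphertext:
P[1]: D(K, 14) = 15; 15 ⊕ 5 = 10.
P[2]: D(K, 2) = 3; 3 ⊕ 14 = 13.
Blocks that differ from the original plaintext: P[1], P[2].

P[1] = 10, P[2] = 13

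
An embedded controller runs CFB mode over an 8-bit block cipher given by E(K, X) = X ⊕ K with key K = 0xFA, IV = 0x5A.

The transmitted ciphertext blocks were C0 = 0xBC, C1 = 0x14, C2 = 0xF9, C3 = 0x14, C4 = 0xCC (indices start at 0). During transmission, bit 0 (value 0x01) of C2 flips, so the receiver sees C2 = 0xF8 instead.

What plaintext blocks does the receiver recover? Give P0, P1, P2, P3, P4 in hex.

CFB decryption: P_i = C_i ⊕ E(K, C_{i−1}), with C_{−1} = IV.
Only C2 changed, to 0xF8. In CFB, a change in C_i flips the same bit in P_i and garbles P_{i+1}. Decrypting the received ciphertext:
P0: E(K, 0x5A) = 0xA0; 0xBC ⊕ 0xA0 = 0x1C.
P1: E(K, 0xBC) = 0x46; 0x14 ⊕ 0x46 = 0x52.
P2: E(K, 0x14) = 0xEE; 0xF8 ⊕ 0xEE = 0x16.
P3: E(K, 0xF8) = 0x02; 0x14 ⊕ 0x02 = 0x16.
P4: E(K, 0x14) = 0xEE; 0xCC ⊕ 0xEE = 0x22.
Blocks that differ from the original plaintext: P2, P3.

P0 = 0x1C, P1 = 0x52, P2 = 0x16, P3 = 0x16, P4 = 0x22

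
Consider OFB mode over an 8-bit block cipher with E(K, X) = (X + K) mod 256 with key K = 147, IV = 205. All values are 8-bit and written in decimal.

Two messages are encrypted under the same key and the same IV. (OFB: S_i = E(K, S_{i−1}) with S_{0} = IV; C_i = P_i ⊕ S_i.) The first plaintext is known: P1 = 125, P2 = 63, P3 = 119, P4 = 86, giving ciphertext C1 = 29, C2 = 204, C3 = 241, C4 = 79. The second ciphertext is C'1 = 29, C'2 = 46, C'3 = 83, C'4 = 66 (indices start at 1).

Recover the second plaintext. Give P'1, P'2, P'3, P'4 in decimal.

In OFB with a reused IV, both messages share the same keystream S_i, so C_i ⊕ C'_i = P_i ⊕ P'_i and thus P'_i = P_i ⊕ C_i ⊕ C'_i.
P'1: 125 ⊕ 29 ⊕ 29 = 125.
P'2: 63 ⊕ 204 ⊕ 46 = 221.
P'3: 119 ⊕ 241 ⊕ 83 = 213.
P'4: 86 ⊕ 79 ⊕ 66 = 91.

P'1 = 125, P'2 = 221, P'3 = 213, P'4 = 91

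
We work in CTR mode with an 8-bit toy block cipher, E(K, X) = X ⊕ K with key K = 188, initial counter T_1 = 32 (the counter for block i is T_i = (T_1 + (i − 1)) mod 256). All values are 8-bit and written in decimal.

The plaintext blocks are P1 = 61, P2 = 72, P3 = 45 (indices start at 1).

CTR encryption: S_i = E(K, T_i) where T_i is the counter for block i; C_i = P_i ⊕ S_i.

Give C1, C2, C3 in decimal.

C1 = 161, C2 = 213, C3 = 179

C1: T = 32, S = E(K, T) = 156; 61 ⊕ 156 = 161.
C2: T = 33, S = E(K, T) = 157; 72 ⊕ 157 = 213.
C3: T = 34, S = E(K, T) = 158; 45 ⊕ 158 = 179.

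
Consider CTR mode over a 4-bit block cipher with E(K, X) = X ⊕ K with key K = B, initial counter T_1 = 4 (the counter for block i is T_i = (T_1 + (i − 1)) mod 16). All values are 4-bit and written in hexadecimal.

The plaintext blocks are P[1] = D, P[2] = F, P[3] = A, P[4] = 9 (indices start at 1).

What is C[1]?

C[1] = 2

CTR encryption: S_i = E(K, T_i) where T_i is the counter for block i; C_i = P_i ⊕ S_i.
C[1]: T = 4, S = E(K, T) = F; D ⊕ F = 2.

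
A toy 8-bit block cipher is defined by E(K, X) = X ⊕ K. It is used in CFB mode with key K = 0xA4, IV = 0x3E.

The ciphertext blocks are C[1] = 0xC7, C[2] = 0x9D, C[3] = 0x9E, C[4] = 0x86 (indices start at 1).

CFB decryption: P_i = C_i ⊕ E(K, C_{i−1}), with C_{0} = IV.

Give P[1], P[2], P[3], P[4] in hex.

P[1] = 0x5D, P[2] = 0xFE, P[3] = 0xA7, P[4] = 0xBC

P[1]: E(K, 0x3E) = 0x9A; 0xC7 ⊕ 0x9A = 0x5D.
P[2]: E(K, 0xC7) = 0x63; 0x9D ⊕ 0x63 = 0xFE.
P[3]: E(K, 0x9D) = 0x39; 0x9E ⊕ 0x39 = 0xA7.
P[4]: E(K, 0x9E) = 0x3A; 0x86 ⊕ 0x3A = 0xBC.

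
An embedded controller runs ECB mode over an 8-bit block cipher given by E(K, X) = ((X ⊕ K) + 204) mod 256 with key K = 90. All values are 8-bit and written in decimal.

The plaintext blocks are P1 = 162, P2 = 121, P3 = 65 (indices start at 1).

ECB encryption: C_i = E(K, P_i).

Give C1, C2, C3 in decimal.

C1: E(K, 162) = 196.
C2: E(K, 121) = 239.
C3: E(K, 65) = 231.

C1 = 196, C2 = 239, C3 = 231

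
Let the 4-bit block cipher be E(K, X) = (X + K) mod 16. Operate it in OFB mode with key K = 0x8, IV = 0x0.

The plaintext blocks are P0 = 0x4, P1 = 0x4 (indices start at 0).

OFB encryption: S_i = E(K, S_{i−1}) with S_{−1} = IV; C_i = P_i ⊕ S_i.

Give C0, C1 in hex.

C0: S = E(K, 0x0) = 0x8; 0x4 ⊕ 0x8 = 0xC.
C1: S = E(K, 0x8) = 0x0; 0x4 ⊕ 0x0 = 0x4.

C0 = 0xC, C1 = 0x4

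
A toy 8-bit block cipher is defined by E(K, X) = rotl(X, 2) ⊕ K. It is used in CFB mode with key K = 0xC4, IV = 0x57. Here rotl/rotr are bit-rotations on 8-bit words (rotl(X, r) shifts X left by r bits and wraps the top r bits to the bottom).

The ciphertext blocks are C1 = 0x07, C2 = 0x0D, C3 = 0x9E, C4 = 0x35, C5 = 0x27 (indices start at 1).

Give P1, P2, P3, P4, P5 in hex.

CFB decryption: P_i = C_i ⊕ E(K, C_{i−1}), with C_{0} = IV.
P1: E(K, 0x57) = 0x99; 0x07 ⊕ 0x99 = 0x9E.
P2: E(K, 0x07) = 0xD8; 0x0D ⊕ 0xD8 = 0xD5.
P3: E(K, 0x0D) = 0xF0; 0x9E ⊕ 0xF0 = 0x6E.
P4: E(K, 0x9E) = 0xBE; 0x35 ⊕ 0xBE = 0x8B.
P5: E(K, 0x35) = 0x10; 0x27 ⊕ 0x10 = 0x37.

P1 = 0x9E, P2 = 0xD5, P3 = 0x6E, P4 = 0x8B, P5 = 0x37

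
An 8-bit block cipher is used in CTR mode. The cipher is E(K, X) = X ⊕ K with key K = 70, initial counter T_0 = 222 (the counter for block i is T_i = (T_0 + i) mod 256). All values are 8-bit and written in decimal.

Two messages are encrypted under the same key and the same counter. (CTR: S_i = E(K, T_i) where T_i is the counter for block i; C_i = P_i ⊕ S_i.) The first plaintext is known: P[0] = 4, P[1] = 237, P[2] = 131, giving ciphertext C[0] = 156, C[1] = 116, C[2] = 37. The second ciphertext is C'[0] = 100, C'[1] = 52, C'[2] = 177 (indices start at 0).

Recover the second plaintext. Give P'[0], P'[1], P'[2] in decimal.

In CTR with a reused counter, both messages share the same keystream S_i, so C_i ⊕ C'_i = P_i ⊕ P'_i and thus P'_i = P_i ⊕ C_i ⊕ C'_i.
P'[0]: 4 ⊕ 156 ⊕ 100 = 252.
P'[1]: 237 ⊕ 116 ⊕ 52 = 173.
P'[2]: 131 ⊕ 37 ⊕ 177 = 23.

P'[0] = 252, P'[1] = 173, P'[2] = 23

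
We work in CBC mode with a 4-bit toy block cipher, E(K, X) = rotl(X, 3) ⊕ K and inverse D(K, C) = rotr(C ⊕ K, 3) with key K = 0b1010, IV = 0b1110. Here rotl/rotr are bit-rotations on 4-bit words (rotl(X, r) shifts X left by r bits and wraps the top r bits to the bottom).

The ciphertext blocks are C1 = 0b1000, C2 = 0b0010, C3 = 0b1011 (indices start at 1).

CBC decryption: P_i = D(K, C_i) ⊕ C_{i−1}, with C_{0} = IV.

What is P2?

P2 = 0b1001

P2: D(K, 0b0010) = 0b0001; 0b0001 ⊕ 0b1000 = 0b1001.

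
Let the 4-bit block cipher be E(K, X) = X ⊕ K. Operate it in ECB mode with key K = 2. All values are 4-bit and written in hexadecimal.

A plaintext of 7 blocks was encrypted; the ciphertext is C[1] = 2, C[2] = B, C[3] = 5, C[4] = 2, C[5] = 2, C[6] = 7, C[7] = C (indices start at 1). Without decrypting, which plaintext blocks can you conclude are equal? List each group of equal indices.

ECB encrypts each block independently with the same key, so equal ciphertext blocks imply equal plaintext blocks.
C[1] = C[4] = C[5] = 2, so P[1] = P[4] = P[5].

P[1] = P[4] = P[5]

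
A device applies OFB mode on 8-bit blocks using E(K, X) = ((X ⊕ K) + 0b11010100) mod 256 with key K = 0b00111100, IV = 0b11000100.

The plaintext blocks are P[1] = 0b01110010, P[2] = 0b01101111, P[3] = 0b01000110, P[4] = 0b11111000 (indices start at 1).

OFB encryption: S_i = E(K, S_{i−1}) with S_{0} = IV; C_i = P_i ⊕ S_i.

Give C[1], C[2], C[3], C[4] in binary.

C[1] = 0b10111110, C[2] = 0b10101011, C[3] = 0b10001010, C[4] = 0b00111100

C[1]: S = E(K, 0b11000100) = 0b11001100; 0b01110010 ⊕ 0b11001100 = 0b10111110.
C[2]: S = E(K, 0b11001100) = 0b11000100; 0b01101111 ⊕ 0b11000100 = 0b10101011.
C[3]: S = E(K, 0b11000100) = 0b11001100; 0b01000110 ⊕ 0b11001100 = 0b10001010.
C[4]: S = E(K, 0b11001100) = 0b11000100; 0b11111000 ⊕ 0b11000100 = 0b00111100.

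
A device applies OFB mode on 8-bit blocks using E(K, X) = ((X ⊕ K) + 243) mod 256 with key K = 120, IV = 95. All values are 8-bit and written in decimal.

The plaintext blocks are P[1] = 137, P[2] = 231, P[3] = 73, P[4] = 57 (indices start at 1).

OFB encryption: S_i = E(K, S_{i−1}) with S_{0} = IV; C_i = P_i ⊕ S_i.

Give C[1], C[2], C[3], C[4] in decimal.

C[1]: S = E(K, 95) = 26; 137 ⊕ 26 = 147.
C[2]: S = E(K, 26) = 85; 231 ⊕ 85 = 178.
C[3]: S = E(K, 85) = 32; 73 ⊕ 32 = 105.
C[4]: S = E(K, 32) = 75; 57 ⊕ 75 = 114.

C[1] = 147, C[2] = 178, C[3] = 105, C[4] = 114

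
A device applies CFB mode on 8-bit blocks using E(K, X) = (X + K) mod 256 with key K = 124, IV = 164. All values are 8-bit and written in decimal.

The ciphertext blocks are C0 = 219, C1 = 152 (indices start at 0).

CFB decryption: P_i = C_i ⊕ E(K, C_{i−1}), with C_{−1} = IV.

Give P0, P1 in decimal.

P0 = 251, P1 = 207

P0: E(K, 164) = 32; 219 ⊕ 32 = 251.
P1: E(K, 219) = 87; 152 ⊕ 87 = 207.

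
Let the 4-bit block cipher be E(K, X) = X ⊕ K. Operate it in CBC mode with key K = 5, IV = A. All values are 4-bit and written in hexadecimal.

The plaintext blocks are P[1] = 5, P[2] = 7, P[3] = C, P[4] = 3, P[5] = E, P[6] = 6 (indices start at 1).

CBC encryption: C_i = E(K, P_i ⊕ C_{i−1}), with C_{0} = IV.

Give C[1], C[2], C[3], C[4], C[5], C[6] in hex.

C[1] = A, C[2] = 8, C[3] = 1, C[4] = 7, C[5] = C, C[6] = F

C[1]: P[1] ⊕ A = F; E(K, F) = A.
C[2]: P[2] ⊕ A = D; E(K, D) = 8.
C[3]: P[3] ⊕ 8 = 4; E(K, 4) = 1.
C[4]: P[4] ⊕ 1 = 2; E(K, 2) = 7.
C[5]: P[5] ⊕ 7 = 9; E(K, 9) = C.
C[6]: P[6] ⊕ C = A; E(K, A) = F.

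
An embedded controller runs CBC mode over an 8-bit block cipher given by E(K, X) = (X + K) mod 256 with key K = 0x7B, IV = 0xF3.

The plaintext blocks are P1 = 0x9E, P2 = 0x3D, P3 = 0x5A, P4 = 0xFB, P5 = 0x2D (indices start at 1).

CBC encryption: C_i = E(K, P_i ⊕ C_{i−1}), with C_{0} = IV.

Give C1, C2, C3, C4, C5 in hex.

C1 = 0xE8, C2 = 0x50, C3 = 0x85, C4 = 0xF9, C5 = 0x4F

C1: P1 ⊕ 0xF3 = 0x6D; E(K, 0x6D) = 0xE8.
C2: P2 ⊕ 0xE8 = 0xD5; E(K, 0xD5) = 0x50.
C3: P3 ⊕ 0x50 = 0x0A; E(K, 0x0A) = 0x85.
C4: P4 ⊕ 0x85 = 0x7E; E(K, 0x7E) = 0xF9.
C5: P5 ⊕ 0xF9 = 0xD4; E(K, 0xD4) = 0x4F.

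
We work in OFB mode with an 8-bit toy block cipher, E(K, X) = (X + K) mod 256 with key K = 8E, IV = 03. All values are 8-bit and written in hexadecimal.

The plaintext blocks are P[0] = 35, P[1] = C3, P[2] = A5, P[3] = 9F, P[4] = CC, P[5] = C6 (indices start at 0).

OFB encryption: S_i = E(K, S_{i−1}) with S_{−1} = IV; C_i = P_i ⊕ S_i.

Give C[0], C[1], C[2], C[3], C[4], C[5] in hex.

C[0]: S = E(K, 03) = 91; 35 ⊕ 91 = A4.
C[1]: S = E(K, 91) = 1F; C3 ⊕ 1F = DC.
C[2]: S = E(K, 1F) = AD; A5 ⊕ AD = 08.
C[3]: S = E(K, AD) = 3B; 9F ⊕ 3B = A4.
C[4]: S = E(K, 3B) = C9; CC ⊕ C9 = 05.
C[5]: S = E(K, C9) = 57; C6 ⊕ 57 = 91.

C[0] = A4, C[1] = DC, C[2] = 08, C[3] = A4, C[4] = 05, C[5] = 91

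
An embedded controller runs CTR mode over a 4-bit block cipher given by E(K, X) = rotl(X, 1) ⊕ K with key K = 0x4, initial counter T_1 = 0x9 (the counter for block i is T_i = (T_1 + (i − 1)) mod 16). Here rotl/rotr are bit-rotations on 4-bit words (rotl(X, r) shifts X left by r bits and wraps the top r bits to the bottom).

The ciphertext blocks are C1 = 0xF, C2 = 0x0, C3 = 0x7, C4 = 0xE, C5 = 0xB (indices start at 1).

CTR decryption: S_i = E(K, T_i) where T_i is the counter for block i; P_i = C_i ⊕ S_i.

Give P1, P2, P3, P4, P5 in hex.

P1: T = 0x9, S = E(K, T) = 0x7; 0xF ⊕ 0x7 = 0x8.
P2: T = 0xA, S = E(K, T) = 0x1; 0x0 ⊕ 0x1 = 0x1.
P3: T = 0xB, S = E(K, T) = 0x3; 0x7 ⊕ 0x3 = 0x4.
P4: T = 0xC, S = E(K, T) = 0xD; 0xE ⊕ 0xD = 0x3.
P5: T = 0xD, S = E(K, T) = 0xF; 0xB ⊕ 0xF = 0x4.

P1 = 0x8, P2 = 0x1, P3 = 0x4, P4 = 0x3, P5 = 0x4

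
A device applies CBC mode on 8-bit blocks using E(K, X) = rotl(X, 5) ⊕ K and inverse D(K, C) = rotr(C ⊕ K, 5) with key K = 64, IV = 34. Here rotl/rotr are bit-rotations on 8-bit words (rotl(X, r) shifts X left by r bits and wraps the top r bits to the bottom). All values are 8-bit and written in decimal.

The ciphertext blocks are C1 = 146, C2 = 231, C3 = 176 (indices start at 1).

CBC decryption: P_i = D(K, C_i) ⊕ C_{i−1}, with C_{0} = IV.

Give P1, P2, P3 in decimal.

P1: D(K, 146) = 150; 150 ⊕ 34 = 180.
P2: D(K, 231) = 61; 61 ⊕ 146 = 175.
P3: D(K, 176) = 135; 135 ⊕ 231 = 96.

P1 = 180, P2 = 175, P3 = 96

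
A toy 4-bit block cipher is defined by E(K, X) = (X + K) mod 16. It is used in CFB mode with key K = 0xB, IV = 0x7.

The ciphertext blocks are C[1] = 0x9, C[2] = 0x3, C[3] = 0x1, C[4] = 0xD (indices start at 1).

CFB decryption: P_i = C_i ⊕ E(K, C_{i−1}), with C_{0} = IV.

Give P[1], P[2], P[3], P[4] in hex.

P[1]: E(K, 0x7) = 0x2; 0x9 ⊕ 0x2 = 0xB.
P[2]: E(K, 0x9) = 0x4; 0x3 ⊕ 0x4 = 0x7.
P[3]: E(K, 0x3) = 0xE; 0x1 ⊕ 0xE = 0xF.
P[4]: E(K, 0x1) = 0xC; 0xD ⊕ 0xC = 0x1.

P[1] = 0xB, P[2] = 0x7, P[3] = 0xF, P[4] = 0x1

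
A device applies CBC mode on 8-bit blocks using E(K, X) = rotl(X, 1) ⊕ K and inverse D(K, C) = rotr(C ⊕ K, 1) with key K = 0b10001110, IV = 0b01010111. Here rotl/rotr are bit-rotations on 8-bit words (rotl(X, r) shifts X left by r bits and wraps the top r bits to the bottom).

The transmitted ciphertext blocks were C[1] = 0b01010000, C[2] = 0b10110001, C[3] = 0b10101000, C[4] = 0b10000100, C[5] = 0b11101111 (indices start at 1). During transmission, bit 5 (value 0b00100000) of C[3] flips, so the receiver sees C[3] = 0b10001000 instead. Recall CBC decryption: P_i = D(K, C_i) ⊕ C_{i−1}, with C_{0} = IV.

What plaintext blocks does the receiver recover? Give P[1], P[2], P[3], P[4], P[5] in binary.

P[1] = 0b00111000, P[2] = 0b11001111, P[3] = 0b10110010, P[4] = 0b10001101, P[5] = 0b00110100

Only C[3] changed, to 0b10001000. In CBC, a change in C_i garbles P_i and flips the same bit in P_{i+1}. Decrypting the received ciphertext:
P[1]: D(K, 0b01010000) = 0b01101111; 0b01101111 ⊕ 0b01010111 = 0b00111000.
P[2]: D(K, 0b10110001) = 0b10011111; 0b10011111 ⊕ 0b01010000 = 0b11001111.
P[3]: D(K, 0b10001000) = 0b00000011; 0b00000011 ⊕ 0b10110001 = 0b10110010.
P[4]: D(K, 0b10000100) = 0b00000101; 0b00000101 ⊕ 0b10001000 = 0b10001101.
P[5]: D(K, 0b11101111) = 0b10110000; 0b10110000 ⊕ 0b10000100 = 0b00110100.
Blocks that differ from the original plaintext: P[3], P[4].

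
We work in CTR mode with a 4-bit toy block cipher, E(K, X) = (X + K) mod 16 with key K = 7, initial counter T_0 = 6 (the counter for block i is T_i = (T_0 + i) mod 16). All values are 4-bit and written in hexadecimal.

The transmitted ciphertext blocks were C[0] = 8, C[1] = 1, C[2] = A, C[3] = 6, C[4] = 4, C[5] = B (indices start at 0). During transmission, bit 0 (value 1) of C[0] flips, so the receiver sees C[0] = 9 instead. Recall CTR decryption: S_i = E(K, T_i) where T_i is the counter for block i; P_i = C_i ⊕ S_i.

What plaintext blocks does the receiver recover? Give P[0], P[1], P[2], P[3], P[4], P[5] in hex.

P[0] = 4, P[1] = F, P[2] = 5, P[3] = 6, P[4] = 5, P[5] = 9

Only C[0] changed, to 9. In CTR, a change in C_i flips the same bit in P_i only; the keystream is unaffected. Decrypting the received ciphertext:
P[0]: T = 6, S = E(K, T) = D; 9 ⊕ D = 4.
P[1]: T = 7, S = E(K, T) = E; 1 ⊕ E = F.
P[2]: T = 8, S = E(K, T) = F; A ⊕ F = 5.
P[3]: T = 9, S = E(K, T) = 0; 6 ⊕ 0 = 6.
P[4]: T = A, S = E(K, T) = 1; 4 ⊕ 1 = 5.
P[5]: T = B, S = E(K, T) = 2; B ⊕ 2 = 9.
Blocks that differ from the original plaintext: P[0].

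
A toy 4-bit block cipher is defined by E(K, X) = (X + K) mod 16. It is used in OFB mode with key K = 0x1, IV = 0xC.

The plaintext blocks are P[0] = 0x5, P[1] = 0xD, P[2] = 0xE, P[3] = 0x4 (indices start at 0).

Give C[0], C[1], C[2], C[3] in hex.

OFB encryption: S_i = E(K, S_{i−1}) with S_{−1} = IV; C_i = P_i ⊕ S_i.
C[0]: S = E(K, 0xC) = 0xD; 0x5 ⊕ 0xD = 0x8.
C[1]: S = E(K, 0xD) = 0xE; 0xD ⊕ 0xE = 0x3.
C[2]: S = E(K, 0xE) = 0xF; 0xE ⊕ 0xF = 0x1.
C[3]: S = E(K, 0xF) = 0x0; 0x4 ⊕ 0x0 = 0x4.

C[0] = 0x8, C[1] = 0x3, C[2] = 0x1, C[3] = 0x4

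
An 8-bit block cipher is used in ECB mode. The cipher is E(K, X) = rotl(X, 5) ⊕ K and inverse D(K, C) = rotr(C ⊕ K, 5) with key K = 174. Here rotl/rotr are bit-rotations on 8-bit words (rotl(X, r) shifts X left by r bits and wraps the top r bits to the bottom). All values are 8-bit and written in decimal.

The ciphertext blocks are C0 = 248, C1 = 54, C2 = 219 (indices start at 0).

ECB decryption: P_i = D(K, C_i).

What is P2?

P2 = 171

P2: D(K, 219) = 171.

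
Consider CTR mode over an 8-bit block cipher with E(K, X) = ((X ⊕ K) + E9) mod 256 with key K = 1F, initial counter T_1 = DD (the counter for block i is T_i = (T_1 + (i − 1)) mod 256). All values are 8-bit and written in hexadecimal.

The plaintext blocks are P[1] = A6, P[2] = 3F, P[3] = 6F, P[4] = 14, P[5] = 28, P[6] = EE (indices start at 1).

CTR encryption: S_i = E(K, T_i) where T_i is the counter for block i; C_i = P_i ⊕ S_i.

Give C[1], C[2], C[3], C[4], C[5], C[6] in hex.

C[1]: T = DD, S = E(K, T) = AB; A6 ⊕ AB = 0D.
C[2]: T = DE, S = E(K, T) = AA; 3F ⊕ AA = 95.
C[3]: T = DF, S = E(K, T) = A9; 6F ⊕ A9 = C6.
C[4]: T = E0, S = E(K, T) = E8; 14 ⊕ E8 = FC.
C[5]: T = E1, S = E(K, T) = E7; 28 ⊕ E7 = CF.
C[6]: T = E2, S = E(K, T) = E6; EE ⊕ E6 = 08.

C[1] = 0D, C[2] = 95, C[3] = C6, C[4] = FC, C[5] = CF, C[6] = 08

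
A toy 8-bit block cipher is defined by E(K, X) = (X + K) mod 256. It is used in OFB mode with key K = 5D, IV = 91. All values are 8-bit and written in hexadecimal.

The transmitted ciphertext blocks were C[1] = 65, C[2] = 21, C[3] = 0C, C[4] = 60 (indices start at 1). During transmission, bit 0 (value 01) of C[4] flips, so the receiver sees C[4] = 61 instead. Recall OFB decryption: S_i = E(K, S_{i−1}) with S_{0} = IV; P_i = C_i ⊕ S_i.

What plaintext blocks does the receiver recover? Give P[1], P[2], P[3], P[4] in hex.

Only C[4] changed, to 61. In OFB, a change in C_i flips the same bit in P_i only; the keystream is unaffected. Decrypting the received ciphertext:
P[1]: S = E(K, 91) = EE; 65 ⊕ EE = 8B.
P[2]: S = E(K, EE) = 4B; 21 ⊕ 4B = 6A.
P[3]: S = E(K, 4B) = A8; 0C ⊕ A8 = A4.
P[4]: S = E(K, A8) = 05; 61 ⊕ 05 = 64.
Blocks that differ from the original plaintext: P[4].

P[1] = 8B, P[2] = 6A, P[3] = A4, P[4] = 64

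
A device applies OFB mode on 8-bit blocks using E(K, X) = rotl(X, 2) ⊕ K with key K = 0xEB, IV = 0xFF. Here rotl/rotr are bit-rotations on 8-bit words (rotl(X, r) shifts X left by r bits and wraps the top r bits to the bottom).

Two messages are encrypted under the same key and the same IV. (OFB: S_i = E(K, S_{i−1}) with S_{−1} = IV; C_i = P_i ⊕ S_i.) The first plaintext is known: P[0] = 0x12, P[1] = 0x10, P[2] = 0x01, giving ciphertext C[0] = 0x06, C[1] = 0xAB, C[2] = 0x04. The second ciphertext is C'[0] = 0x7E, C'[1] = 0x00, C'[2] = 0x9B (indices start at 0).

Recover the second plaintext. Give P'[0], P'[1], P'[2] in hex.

In OFB with a reused IV, both messages share the same keystream S_i, so C_i ⊕ C'_i = P_i ⊕ P'_i and thus P'_i = P_i ⊕ C_i ⊕ C'_i.
P'[0]: 0x12 ⊕ 0x06 ⊕ 0x7E = 0x6A.
P'[1]: 0x10 ⊕ 0xAB ⊕ 0x00 = 0xBB.
P'[2]: 0x01 ⊕ 0x04 ⊕ 0x9B = 0x9E.

P'[0] = 0x6A, P'[1] = 0xBB, P'[2] = 0x9E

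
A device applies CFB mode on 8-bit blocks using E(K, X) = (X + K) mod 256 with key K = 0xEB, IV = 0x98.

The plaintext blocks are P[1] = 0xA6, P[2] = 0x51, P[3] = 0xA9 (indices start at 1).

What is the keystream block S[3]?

CFB encryption: C_i = P_i ⊕ E(K, C_{i−1}), with C_{0} = IV.
C[1]: E(K, 0x98) = 0x83; 0xA6 ⊕ 0x83 = 0x25.
C[2]: E(K, 0x25) = 0x10; 0x51 ⊕ 0x10 = 0x41.
C[3]: E(K, 0x41) = 0x2C; 0xA9 ⊕ 0x2C = 0x85.
So S[3] = 0x2C.

0x2C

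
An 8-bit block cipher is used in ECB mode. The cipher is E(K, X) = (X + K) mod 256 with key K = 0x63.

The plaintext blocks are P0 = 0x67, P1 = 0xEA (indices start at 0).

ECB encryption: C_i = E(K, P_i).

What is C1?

C1 = 0x4D

C1: E(K, 0xEA) = 0x4D.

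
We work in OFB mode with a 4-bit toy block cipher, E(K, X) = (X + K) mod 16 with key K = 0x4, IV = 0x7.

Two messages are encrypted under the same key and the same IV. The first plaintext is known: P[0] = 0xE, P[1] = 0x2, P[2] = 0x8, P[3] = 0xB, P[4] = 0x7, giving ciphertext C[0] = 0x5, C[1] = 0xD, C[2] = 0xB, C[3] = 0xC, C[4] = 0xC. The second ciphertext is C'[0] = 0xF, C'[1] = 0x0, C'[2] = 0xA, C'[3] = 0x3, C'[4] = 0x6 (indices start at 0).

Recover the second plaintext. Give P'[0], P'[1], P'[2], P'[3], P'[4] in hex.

P'[0] = 0x4, P'[1] = 0xF, P'[2] = 0x9, P'[3] = 0x4, P'[4] = 0xD

In OFB with a reused IV, both messages share the same keystream S_i, so C_i ⊕ C'_i = P_i ⊕ P'_i and thus P'_i = P_i ⊕ C_i ⊕ C'_i.
P'[0]: 0xE ⊕ 0x5 ⊕ 0xF = 0x4.
P'[1]: 0x2 ⊕ 0xD ⊕ 0x0 = 0xF.
P'[2]: 0x8 ⊕ 0xB ⊕ 0xA = 0x9.
P'[3]: 0xB ⊕ 0xC ⊕ 0x3 = 0x4.
P'[4]: 0x7 ⊕ 0xC ⊕ 0x6 = 0xD.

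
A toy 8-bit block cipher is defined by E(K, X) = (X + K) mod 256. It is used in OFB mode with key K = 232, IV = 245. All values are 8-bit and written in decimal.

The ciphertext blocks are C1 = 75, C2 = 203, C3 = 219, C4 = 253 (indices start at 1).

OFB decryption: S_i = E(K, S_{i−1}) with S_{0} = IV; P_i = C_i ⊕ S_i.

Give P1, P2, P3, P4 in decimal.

P1: S = E(K, 245) = 221; 75 ⊕ 221 = 150.
P2: S = E(K, 221) = 197; 203 ⊕ 197 = 14.
P3: S = E(K, 197) = 173; 219 ⊕ 173 = 118.
P4: S = E(K, 173) = 149; 253 ⊕ 149 = 104.

P1 = 150, P2 = 14, P3 = 118, P4 = 104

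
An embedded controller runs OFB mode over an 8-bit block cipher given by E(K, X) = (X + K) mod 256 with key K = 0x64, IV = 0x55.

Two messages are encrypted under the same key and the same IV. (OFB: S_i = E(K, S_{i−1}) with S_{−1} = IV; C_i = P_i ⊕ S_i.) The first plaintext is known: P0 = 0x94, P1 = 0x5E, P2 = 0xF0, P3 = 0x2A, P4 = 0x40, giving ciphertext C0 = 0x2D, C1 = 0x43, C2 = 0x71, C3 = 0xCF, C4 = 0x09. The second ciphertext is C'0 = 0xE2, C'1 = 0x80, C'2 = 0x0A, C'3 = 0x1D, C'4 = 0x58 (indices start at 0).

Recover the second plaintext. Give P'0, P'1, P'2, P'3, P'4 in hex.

In OFB with a reused IV, both messages share the same keystream S_i, so C_i ⊕ C'_i = P_i ⊕ P'_i and thus P'_i = P_i ⊕ C_i ⊕ C'_i.
P'0: 0x94 ⊕ 0x2D ⊕ 0xE2 = 0x5B.
P'1: 0x5E ⊕ 0x43 ⊕ 0x80 = 0x9D.
P'2: 0xF0 ⊕ 0x71 ⊕ 0x0A = 0x8B.
P'3: 0x2A ⊕ 0xCF ⊕ 0x1D = 0xF8.
P'4: 0x40 ⊕ 0x09 ⊕ 0x58 = 0x11.

P'0 = 0x5B, P'1 = 0x9D, P'2 = 0x8B, P'3 = 0xF8, P'4 = 0x11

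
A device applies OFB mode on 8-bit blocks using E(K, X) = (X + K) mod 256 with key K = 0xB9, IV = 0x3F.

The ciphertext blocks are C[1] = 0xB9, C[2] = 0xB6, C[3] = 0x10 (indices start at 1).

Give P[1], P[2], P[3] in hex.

OFB decryption: S_i = E(K, S_{i−1}) with S_{0} = IV; P_i = C_i ⊕ S_i.
P[1]: S = E(K, 0x3F) = 0xF8; 0xB9 ⊕ 0xF8 = 0x41.
P[2]: S = E(K, 0xF8) = 0xB1; 0xB6 ⊕ 0xB1 = 0x07.
P[3]: S = E(K, 0xB1) = 0x6A; 0x10 ⊕ 0x6A = 0x7A.

P[1] = 0x41, P[2] = 0x07, P[3] = 0x7A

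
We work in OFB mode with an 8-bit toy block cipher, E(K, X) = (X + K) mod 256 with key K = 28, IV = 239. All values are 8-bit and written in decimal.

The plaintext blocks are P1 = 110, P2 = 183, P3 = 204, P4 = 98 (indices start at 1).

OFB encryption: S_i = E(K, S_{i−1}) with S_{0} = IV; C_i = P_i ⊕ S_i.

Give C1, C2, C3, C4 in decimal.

C1 = 101, C2 = 144, C3 = 143, C4 = 61

C1: S = E(K, 239) = 11; 110 ⊕ 11 = 101.
C2: S = E(K, 11) = 39; 183 ⊕ 39 = 144.
C3: S = E(K, 39) = 67; 204 ⊕ 67 = 143.
C4: S = E(K, 67) = 95; 98 ⊕ 95 = 61.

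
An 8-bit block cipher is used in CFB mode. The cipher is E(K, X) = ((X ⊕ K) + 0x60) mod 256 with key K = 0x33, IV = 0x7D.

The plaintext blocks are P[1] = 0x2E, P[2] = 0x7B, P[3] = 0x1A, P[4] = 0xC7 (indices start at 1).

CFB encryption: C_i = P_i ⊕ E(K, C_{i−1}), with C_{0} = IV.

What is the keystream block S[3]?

0xBB

C[1]: E(K, 0x7D) = 0xAE; 0x2E ⊕ 0xAE = 0x80.
C[2]: E(K, 0x80) = 0x13; 0x7B ⊕ 0x13 = 0x68.
C[3]: E(K, 0x68) = 0xBB; 0x1A ⊕ 0xBB = 0xA1.
So S[3] = 0xBB.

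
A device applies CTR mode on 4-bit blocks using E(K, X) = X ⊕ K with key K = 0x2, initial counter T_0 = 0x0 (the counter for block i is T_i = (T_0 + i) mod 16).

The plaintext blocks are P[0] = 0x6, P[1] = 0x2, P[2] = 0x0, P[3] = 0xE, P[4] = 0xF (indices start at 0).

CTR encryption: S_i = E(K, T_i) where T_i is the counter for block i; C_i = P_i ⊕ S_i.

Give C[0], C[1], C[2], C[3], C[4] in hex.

C[0]: T = 0x0, S = E(K, T) = 0x2; 0x6 ⊕ 0x2 = 0x4.
C[1]: T = 0x1, S = E(K, T) = 0x3; 0x2 ⊕ 0x3 = 0x1.
C[2]: T = 0x2, S = E(K, T) = 0x0; 0x0 ⊕ 0x0 = 0x0.
C[3]: T = 0x3, S = E(K, T) = 0x1; 0xE ⊕ 0x1 = 0xF.
C[4]: T = 0x4, S = E(K, T) = 0x6; 0xF ⊕ 0x6 = 0x9.

C[0] = 0x4, C[1] = 0x1, C[2] = 0x0, C[3] = 0xF, C[4] = 0x9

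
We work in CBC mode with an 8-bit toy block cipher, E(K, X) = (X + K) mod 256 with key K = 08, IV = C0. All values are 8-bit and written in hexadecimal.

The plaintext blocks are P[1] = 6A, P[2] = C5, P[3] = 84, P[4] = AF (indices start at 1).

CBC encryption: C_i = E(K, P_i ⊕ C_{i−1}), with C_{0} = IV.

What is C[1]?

C[1]: P[1] ⊕ C0 = AA; E(K, AA) = B2.

C[1] = B2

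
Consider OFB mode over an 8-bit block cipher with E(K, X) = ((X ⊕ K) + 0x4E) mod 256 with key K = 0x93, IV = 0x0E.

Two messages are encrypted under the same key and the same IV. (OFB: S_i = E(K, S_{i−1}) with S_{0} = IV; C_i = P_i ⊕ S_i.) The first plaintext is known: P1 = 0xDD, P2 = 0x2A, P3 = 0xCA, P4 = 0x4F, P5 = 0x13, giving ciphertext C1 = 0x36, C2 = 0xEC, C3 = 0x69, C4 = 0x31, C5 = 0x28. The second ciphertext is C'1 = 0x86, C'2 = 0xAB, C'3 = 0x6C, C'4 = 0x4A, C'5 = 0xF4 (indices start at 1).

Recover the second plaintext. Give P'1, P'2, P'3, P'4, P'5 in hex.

In OFB with a reused IV, both messages share the same keystream S_i, so C_i ⊕ C'_i = P_i ⊕ P'_i and thus P'_i = P_i ⊕ C_i ⊕ C'_i.
P'1: 0xDD ⊕ 0x36 ⊕ 0x86 = 0x6D.
P'2: 0x2A ⊕ 0xEC ⊕ 0xAB = 0x6D.
P'3: 0xCA ⊕ 0x69 ⊕ 0x6C = 0xCF.
P'4: 0x4F ⊕ 0x31 ⊕ 0x4A = 0x34.
P'5: 0x13 ⊕ 0x28 ⊕ 0xF4 = 0xCF.

P'1 = 0x6D, P'2 = 0x6D, P'3 = 0xCF, P'4 = 0x34, P'5 = 0xCF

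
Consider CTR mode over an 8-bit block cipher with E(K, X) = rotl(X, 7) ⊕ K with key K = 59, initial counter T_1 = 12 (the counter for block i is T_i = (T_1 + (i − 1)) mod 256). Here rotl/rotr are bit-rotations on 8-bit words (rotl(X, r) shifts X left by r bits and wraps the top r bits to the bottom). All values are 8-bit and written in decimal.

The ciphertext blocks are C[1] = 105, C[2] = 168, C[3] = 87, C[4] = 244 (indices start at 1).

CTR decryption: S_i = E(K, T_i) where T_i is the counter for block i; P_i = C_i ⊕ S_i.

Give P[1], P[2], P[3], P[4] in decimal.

P[1]: T = 12, S = E(K, T) = 61; 105 ⊕ 61 = 84.
P[2]: T = 13, S = E(K, T) = 189; 168 ⊕ 189 = 21.
P[3]: T = 14, S = E(K, T) = 60; 87 ⊕ 60 = 107.
P[4]: T = 15, S = E(K, T) = 188; 244 ⊕ 188 = 72.

P[1] = 84, P[2] = 21, P[3] = 107, P[4] = 72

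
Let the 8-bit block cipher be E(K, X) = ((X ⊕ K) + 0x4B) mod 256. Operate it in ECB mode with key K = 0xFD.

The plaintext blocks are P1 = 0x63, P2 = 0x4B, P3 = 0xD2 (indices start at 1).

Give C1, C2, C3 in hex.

ECB encryption: C_i = E(K, P_i).
C1: E(K, 0x63) = 0xE9.
C2: E(K, 0x4B) = 0x01.
C3: E(K, 0xD2) = 0x7A.

C1 = 0xE9, C2 = 0x01, C3 = 0x7A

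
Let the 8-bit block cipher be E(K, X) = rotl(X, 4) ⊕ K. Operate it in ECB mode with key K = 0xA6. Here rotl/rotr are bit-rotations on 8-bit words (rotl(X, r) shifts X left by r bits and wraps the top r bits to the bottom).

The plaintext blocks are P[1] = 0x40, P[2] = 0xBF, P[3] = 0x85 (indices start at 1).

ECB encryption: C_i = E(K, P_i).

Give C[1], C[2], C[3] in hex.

C[1]: E(K, 0x40) = 0xA2.
C[2]: E(K, 0xBF) = 0x5D.
C[3]: E(K, 0x85) = 0xFE.

C[1] = 0xA2, C[2] = 0x5D, C[3] = 0xFE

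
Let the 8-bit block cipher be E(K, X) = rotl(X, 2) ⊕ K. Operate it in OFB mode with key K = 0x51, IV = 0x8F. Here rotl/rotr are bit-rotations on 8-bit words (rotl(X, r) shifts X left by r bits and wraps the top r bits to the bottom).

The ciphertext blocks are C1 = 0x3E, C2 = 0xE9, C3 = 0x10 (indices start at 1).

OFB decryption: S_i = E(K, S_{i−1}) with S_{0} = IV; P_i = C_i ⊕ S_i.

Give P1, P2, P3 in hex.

P1: S = E(K, 0x8F) = 0x6F; 0x3E ⊕ 0x6F = 0x51.
P2: S = E(K, 0x6F) = 0xEC; 0xE9 ⊕ 0xEC = 0x05.
P3: S = E(K, 0xEC) = 0xE2; 0x10 ⊕ 0xE2 = 0xF2.

P1 = 0x51, P2 = 0x05, P3 = 0xF2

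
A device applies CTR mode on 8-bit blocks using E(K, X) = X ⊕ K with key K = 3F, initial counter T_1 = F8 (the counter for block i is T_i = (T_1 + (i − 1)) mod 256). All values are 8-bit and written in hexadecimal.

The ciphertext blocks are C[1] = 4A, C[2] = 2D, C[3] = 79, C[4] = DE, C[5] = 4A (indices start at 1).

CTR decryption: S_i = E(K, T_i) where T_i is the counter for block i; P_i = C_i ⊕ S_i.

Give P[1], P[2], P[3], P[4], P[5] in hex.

P[1]: T = F8, S = E(K, T) = C7; 4A ⊕ C7 = 8D.
P[2]: T = F9, S = E(K, T) = C6; 2D ⊕ C6 = EB.
P[3]: T = FA, S = E(K, T) = C5; 79 ⊕ C5 = BC.
P[4]: T = FB, S = E(K, T) = C4; DE ⊕ C4 = 1A.
P[5]: T = FC, S = E(K, T) = C3; 4A ⊕ C3 = 89.

P[1] = 8D, P[2] = EB, P[3] = BC, P[4] = 1A, P[5] = 89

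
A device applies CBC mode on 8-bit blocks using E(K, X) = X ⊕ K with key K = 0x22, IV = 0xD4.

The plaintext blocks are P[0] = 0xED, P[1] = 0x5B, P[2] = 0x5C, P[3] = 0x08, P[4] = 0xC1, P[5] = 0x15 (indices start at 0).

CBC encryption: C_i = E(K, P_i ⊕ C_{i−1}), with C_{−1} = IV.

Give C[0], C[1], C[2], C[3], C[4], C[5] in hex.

C[0]: P[0] ⊕ 0xD4 = 0x39; E(K, 0x39) = 0x1B.
C[1]: P[1] ⊕ 0x1B = 0x40; E(K, 0x40) = 0x62.
C[2]: P[2] ⊕ 0x62 = 0x3E; E(K, 0x3E) = 0x1C.
C[3]: P[3] ⊕ 0x1C = 0x14; E(K, 0x14) = 0x36.
C[4]: P[4] ⊕ 0x36 = 0xF7; E(K, 0xF7) = 0xD5.
C[5]: P[5] ⊕ 0xD5 = 0xC0; E(K, 0xC0) = 0xE2.

C[0] = 0x1B, C[1] = 0x62, C[2] = 0x1C, C[3] = 0x36, C[4] = 0xD5, C[5] = 0xE2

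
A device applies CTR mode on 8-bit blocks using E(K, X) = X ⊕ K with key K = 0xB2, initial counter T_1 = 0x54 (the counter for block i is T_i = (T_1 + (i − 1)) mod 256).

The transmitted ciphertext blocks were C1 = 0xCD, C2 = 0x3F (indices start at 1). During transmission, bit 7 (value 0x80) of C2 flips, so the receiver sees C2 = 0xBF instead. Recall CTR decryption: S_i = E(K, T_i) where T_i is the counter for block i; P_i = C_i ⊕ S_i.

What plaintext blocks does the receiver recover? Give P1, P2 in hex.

P1 = 0x2B, P2 = 0x58

Only C2 changed, to 0xBF. In CTR, a change in C_i flips the same bit in P_i only; the keystream is unaffected. Decrypting the received ciphertext:
P1: T = 0x54, S = E(K, T) = 0xE6; 0xCD ⊕ 0xE6 = 0x2B.
P2: T = 0x55, S = E(K, T) = 0xE7; 0xBF ⊕ 0xE7 = 0x58.
Blocks that differ from the original plaintext: P2.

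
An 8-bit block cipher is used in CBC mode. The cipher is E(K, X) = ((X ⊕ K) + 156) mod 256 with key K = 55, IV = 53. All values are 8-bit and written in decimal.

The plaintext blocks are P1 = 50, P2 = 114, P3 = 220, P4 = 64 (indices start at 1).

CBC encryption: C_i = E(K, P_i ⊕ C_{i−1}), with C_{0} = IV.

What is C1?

C1 = 204

C1: P1 ⊕ 53 = 7; E(K, 7) = 204.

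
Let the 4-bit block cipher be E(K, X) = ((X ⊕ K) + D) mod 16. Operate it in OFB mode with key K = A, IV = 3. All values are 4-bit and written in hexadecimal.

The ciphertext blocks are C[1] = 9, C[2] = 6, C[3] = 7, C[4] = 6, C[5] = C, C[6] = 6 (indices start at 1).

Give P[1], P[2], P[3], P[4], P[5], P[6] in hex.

P[1] = F, P[2] = F, P[3] = 7, P[4] = 1, P[5] = 6, P[6] = B

OFB decryption: S_i = E(K, S_{i−1}) with S_{0} = IV; P_i = C_i ⊕ S_i.
P[1]: S = E(K, 3) = 6; 9 ⊕ 6 = F.
P[2]: S = E(K, 6) = 9; 6 ⊕ 9 = F.
P[3]: S = E(K, 9) = 0; 7 ⊕ 0 = 7.
P[4]: S = E(K, 0) = 7; 6 ⊕ 7 = 1.
P[5]: S = E(K, 7) = A; C ⊕ A = 6.
P[6]: S = E(K, A) = D; 6 ⊕ D = B.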